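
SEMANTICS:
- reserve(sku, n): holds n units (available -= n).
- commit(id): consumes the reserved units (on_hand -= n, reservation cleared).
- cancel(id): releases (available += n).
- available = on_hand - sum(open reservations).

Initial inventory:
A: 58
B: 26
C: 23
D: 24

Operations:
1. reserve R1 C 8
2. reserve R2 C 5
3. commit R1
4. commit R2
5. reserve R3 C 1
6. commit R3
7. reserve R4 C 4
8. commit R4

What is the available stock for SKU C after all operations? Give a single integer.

Answer: 5

Derivation:
Step 1: reserve R1 C 8 -> on_hand[A=58 B=26 C=23 D=24] avail[A=58 B=26 C=15 D=24] open={R1}
Step 2: reserve R2 C 5 -> on_hand[A=58 B=26 C=23 D=24] avail[A=58 B=26 C=10 D=24] open={R1,R2}
Step 3: commit R1 -> on_hand[A=58 B=26 C=15 D=24] avail[A=58 B=26 C=10 D=24] open={R2}
Step 4: commit R2 -> on_hand[A=58 B=26 C=10 D=24] avail[A=58 B=26 C=10 D=24] open={}
Step 5: reserve R3 C 1 -> on_hand[A=58 B=26 C=10 D=24] avail[A=58 B=26 C=9 D=24] open={R3}
Step 6: commit R3 -> on_hand[A=58 B=26 C=9 D=24] avail[A=58 B=26 C=9 D=24] open={}
Step 7: reserve R4 C 4 -> on_hand[A=58 B=26 C=9 D=24] avail[A=58 B=26 C=5 D=24] open={R4}
Step 8: commit R4 -> on_hand[A=58 B=26 C=5 D=24] avail[A=58 B=26 C=5 D=24] open={}
Final available[C] = 5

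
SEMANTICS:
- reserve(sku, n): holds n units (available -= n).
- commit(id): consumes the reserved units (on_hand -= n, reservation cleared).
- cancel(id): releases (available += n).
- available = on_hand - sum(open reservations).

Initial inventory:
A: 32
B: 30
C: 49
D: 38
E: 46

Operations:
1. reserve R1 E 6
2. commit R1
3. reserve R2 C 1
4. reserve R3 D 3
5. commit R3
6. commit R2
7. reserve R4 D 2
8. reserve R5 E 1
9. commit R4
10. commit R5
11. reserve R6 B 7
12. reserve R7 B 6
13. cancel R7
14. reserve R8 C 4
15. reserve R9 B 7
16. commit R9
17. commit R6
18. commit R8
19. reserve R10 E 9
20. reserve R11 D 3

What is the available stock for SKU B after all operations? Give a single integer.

Answer: 16

Derivation:
Step 1: reserve R1 E 6 -> on_hand[A=32 B=30 C=49 D=38 E=46] avail[A=32 B=30 C=49 D=38 E=40] open={R1}
Step 2: commit R1 -> on_hand[A=32 B=30 C=49 D=38 E=40] avail[A=32 B=30 C=49 D=38 E=40] open={}
Step 3: reserve R2 C 1 -> on_hand[A=32 B=30 C=49 D=38 E=40] avail[A=32 B=30 C=48 D=38 E=40] open={R2}
Step 4: reserve R3 D 3 -> on_hand[A=32 B=30 C=49 D=38 E=40] avail[A=32 B=30 C=48 D=35 E=40] open={R2,R3}
Step 5: commit R3 -> on_hand[A=32 B=30 C=49 D=35 E=40] avail[A=32 B=30 C=48 D=35 E=40] open={R2}
Step 6: commit R2 -> on_hand[A=32 B=30 C=48 D=35 E=40] avail[A=32 B=30 C=48 D=35 E=40] open={}
Step 7: reserve R4 D 2 -> on_hand[A=32 B=30 C=48 D=35 E=40] avail[A=32 B=30 C=48 D=33 E=40] open={R4}
Step 8: reserve R5 E 1 -> on_hand[A=32 B=30 C=48 D=35 E=40] avail[A=32 B=30 C=48 D=33 E=39] open={R4,R5}
Step 9: commit R4 -> on_hand[A=32 B=30 C=48 D=33 E=40] avail[A=32 B=30 C=48 D=33 E=39] open={R5}
Step 10: commit R5 -> on_hand[A=32 B=30 C=48 D=33 E=39] avail[A=32 B=30 C=48 D=33 E=39] open={}
Step 11: reserve R6 B 7 -> on_hand[A=32 B=30 C=48 D=33 E=39] avail[A=32 B=23 C=48 D=33 E=39] open={R6}
Step 12: reserve R7 B 6 -> on_hand[A=32 B=30 C=48 D=33 E=39] avail[A=32 B=17 C=48 D=33 E=39] open={R6,R7}
Step 13: cancel R7 -> on_hand[A=32 B=30 C=48 D=33 E=39] avail[A=32 B=23 C=48 D=33 E=39] open={R6}
Step 14: reserve R8 C 4 -> on_hand[A=32 B=30 C=48 D=33 E=39] avail[A=32 B=23 C=44 D=33 E=39] open={R6,R8}
Step 15: reserve R9 B 7 -> on_hand[A=32 B=30 C=48 D=33 E=39] avail[A=32 B=16 C=44 D=33 E=39] open={R6,R8,R9}
Step 16: commit R9 -> on_hand[A=32 B=23 C=48 D=33 E=39] avail[A=32 B=16 C=44 D=33 E=39] open={R6,R8}
Step 17: commit R6 -> on_hand[A=32 B=16 C=48 D=33 E=39] avail[A=32 B=16 C=44 D=33 E=39] open={R8}
Step 18: commit R8 -> on_hand[A=32 B=16 C=44 D=33 E=39] avail[A=32 B=16 C=44 D=33 E=39] open={}
Step 19: reserve R10 E 9 -> on_hand[A=32 B=16 C=44 D=33 E=39] avail[A=32 B=16 C=44 D=33 E=30] open={R10}
Step 20: reserve R11 D 3 -> on_hand[A=32 B=16 C=44 D=33 E=39] avail[A=32 B=16 C=44 D=30 E=30] open={R10,R11}
Final available[B] = 16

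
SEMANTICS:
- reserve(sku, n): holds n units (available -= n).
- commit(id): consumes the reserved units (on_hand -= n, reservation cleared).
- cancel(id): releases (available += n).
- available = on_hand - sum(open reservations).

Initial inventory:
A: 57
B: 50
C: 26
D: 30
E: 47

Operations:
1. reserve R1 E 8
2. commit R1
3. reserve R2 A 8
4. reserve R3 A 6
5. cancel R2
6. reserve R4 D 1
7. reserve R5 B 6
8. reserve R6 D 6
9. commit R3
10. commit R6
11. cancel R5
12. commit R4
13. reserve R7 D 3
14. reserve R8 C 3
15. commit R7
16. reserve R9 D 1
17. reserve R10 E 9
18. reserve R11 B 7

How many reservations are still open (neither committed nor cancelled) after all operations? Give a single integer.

Step 1: reserve R1 E 8 -> on_hand[A=57 B=50 C=26 D=30 E=47] avail[A=57 B=50 C=26 D=30 E=39] open={R1}
Step 2: commit R1 -> on_hand[A=57 B=50 C=26 D=30 E=39] avail[A=57 B=50 C=26 D=30 E=39] open={}
Step 3: reserve R2 A 8 -> on_hand[A=57 B=50 C=26 D=30 E=39] avail[A=49 B=50 C=26 D=30 E=39] open={R2}
Step 4: reserve R3 A 6 -> on_hand[A=57 B=50 C=26 D=30 E=39] avail[A=43 B=50 C=26 D=30 E=39] open={R2,R3}
Step 5: cancel R2 -> on_hand[A=57 B=50 C=26 D=30 E=39] avail[A=51 B=50 C=26 D=30 E=39] open={R3}
Step 6: reserve R4 D 1 -> on_hand[A=57 B=50 C=26 D=30 E=39] avail[A=51 B=50 C=26 D=29 E=39] open={R3,R4}
Step 7: reserve R5 B 6 -> on_hand[A=57 B=50 C=26 D=30 E=39] avail[A=51 B=44 C=26 D=29 E=39] open={R3,R4,R5}
Step 8: reserve R6 D 6 -> on_hand[A=57 B=50 C=26 D=30 E=39] avail[A=51 B=44 C=26 D=23 E=39] open={R3,R4,R5,R6}
Step 9: commit R3 -> on_hand[A=51 B=50 C=26 D=30 E=39] avail[A=51 B=44 C=26 D=23 E=39] open={R4,R5,R6}
Step 10: commit R6 -> on_hand[A=51 B=50 C=26 D=24 E=39] avail[A=51 B=44 C=26 D=23 E=39] open={R4,R5}
Step 11: cancel R5 -> on_hand[A=51 B=50 C=26 D=24 E=39] avail[A=51 B=50 C=26 D=23 E=39] open={R4}
Step 12: commit R4 -> on_hand[A=51 B=50 C=26 D=23 E=39] avail[A=51 B=50 C=26 D=23 E=39] open={}
Step 13: reserve R7 D 3 -> on_hand[A=51 B=50 C=26 D=23 E=39] avail[A=51 B=50 C=26 D=20 E=39] open={R7}
Step 14: reserve R8 C 3 -> on_hand[A=51 B=50 C=26 D=23 E=39] avail[A=51 B=50 C=23 D=20 E=39] open={R7,R8}
Step 15: commit R7 -> on_hand[A=51 B=50 C=26 D=20 E=39] avail[A=51 B=50 C=23 D=20 E=39] open={R8}
Step 16: reserve R9 D 1 -> on_hand[A=51 B=50 C=26 D=20 E=39] avail[A=51 B=50 C=23 D=19 E=39] open={R8,R9}
Step 17: reserve R10 E 9 -> on_hand[A=51 B=50 C=26 D=20 E=39] avail[A=51 B=50 C=23 D=19 E=30] open={R10,R8,R9}
Step 18: reserve R11 B 7 -> on_hand[A=51 B=50 C=26 D=20 E=39] avail[A=51 B=43 C=23 D=19 E=30] open={R10,R11,R8,R9}
Open reservations: ['R10', 'R11', 'R8', 'R9'] -> 4

Answer: 4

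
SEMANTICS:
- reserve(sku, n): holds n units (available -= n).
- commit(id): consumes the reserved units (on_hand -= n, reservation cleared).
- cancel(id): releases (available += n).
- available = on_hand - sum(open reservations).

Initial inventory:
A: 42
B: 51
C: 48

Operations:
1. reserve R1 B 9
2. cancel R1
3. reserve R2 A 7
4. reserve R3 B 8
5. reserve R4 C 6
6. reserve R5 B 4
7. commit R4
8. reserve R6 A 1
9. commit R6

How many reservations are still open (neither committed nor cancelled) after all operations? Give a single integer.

Answer: 3

Derivation:
Step 1: reserve R1 B 9 -> on_hand[A=42 B=51 C=48] avail[A=42 B=42 C=48] open={R1}
Step 2: cancel R1 -> on_hand[A=42 B=51 C=48] avail[A=42 B=51 C=48] open={}
Step 3: reserve R2 A 7 -> on_hand[A=42 B=51 C=48] avail[A=35 B=51 C=48] open={R2}
Step 4: reserve R3 B 8 -> on_hand[A=42 B=51 C=48] avail[A=35 B=43 C=48] open={R2,R3}
Step 5: reserve R4 C 6 -> on_hand[A=42 B=51 C=48] avail[A=35 B=43 C=42] open={R2,R3,R4}
Step 6: reserve R5 B 4 -> on_hand[A=42 B=51 C=48] avail[A=35 B=39 C=42] open={R2,R3,R4,R5}
Step 7: commit R4 -> on_hand[A=42 B=51 C=42] avail[A=35 B=39 C=42] open={R2,R3,R5}
Step 8: reserve R6 A 1 -> on_hand[A=42 B=51 C=42] avail[A=34 B=39 C=42] open={R2,R3,R5,R6}
Step 9: commit R6 -> on_hand[A=41 B=51 C=42] avail[A=34 B=39 C=42] open={R2,R3,R5}
Open reservations: ['R2', 'R3', 'R5'] -> 3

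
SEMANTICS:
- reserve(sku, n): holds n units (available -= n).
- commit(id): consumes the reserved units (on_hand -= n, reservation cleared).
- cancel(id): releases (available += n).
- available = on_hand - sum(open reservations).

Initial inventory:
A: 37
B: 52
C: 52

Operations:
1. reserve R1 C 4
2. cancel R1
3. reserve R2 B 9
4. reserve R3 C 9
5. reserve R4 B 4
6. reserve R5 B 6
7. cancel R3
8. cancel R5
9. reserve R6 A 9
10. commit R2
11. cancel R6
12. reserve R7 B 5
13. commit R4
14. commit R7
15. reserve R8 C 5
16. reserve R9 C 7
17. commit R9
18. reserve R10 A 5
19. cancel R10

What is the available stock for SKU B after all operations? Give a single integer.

Answer: 34

Derivation:
Step 1: reserve R1 C 4 -> on_hand[A=37 B=52 C=52] avail[A=37 B=52 C=48] open={R1}
Step 2: cancel R1 -> on_hand[A=37 B=52 C=52] avail[A=37 B=52 C=52] open={}
Step 3: reserve R2 B 9 -> on_hand[A=37 B=52 C=52] avail[A=37 B=43 C=52] open={R2}
Step 4: reserve R3 C 9 -> on_hand[A=37 B=52 C=52] avail[A=37 B=43 C=43] open={R2,R3}
Step 5: reserve R4 B 4 -> on_hand[A=37 B=52 C=52] avail[A=37 B=39 C=43] open={R2,R3,R4}
Step 6: reserve R5 B 6 -> on_hand[A=37 B=52 C=52] avail[A=37 B=33 C=43] open={R2,R3,R4,R5}
Step 7: cancel R3 -> on_hand[A=37 B=52 C=52] avail[A=37 B=33 C=52] open={R2,R4,R5}
Step 8: cancel R5 -> on_hand[A=37 B=52 C=52] avail[A=37 B=39 C=52] open={R2,R4}
Step 9: reserve R6 A 9 -> on_hand[A=37 B=52 C=52] avail[A=28 B=39 C=52] open={R2,R4,R6}
Step 10: commit R2 -> on_hand[A=37 B=43 C=52] avail[A=28 B=39 C=52] open={R4,R6}
Step 11: cancel R6 -> on_hand[A=37 B=43 C=52] avail[A=37 B=39 C=52] open={R4}
Step 12: reserve R7 B 5 -> on_hand[A=37 B=43 C=52] avail[A=37 B=34 C=52] open={R4,R7}
Step 13: commit R4 -> on_hand[A=37 B=39 C=52] avail[A=37 B=34 C=52] open={R7}
Step 14: commit R7 -> on_hand[A=37 B=34 C=52] avail[A=37 B=34 C=52] open={}
Step 15: reserve R8 C 5 -> on_hand[A=37 B=34 C=52] avail[A=37 B=34 C=47] open={R8}
Step 16: reserve R9 C 7 -> on_hand[A=37 B=34 C=52] avail[A=37 B=34 C=40] open={R8,R9}
Step 17: commit R9 -> on_hand[A=37 B=34 C=45] avail[A=37 B=34 C=40] open={R8}
Step 18: reserve R10 A 5 -> on_hand[A=37 B=34 C=45] avail[A=32 B=34 C=40] open={R10,R8}
Step 19: cancel R10 -> on_hand[A=37 B=34 C=45] avail[A=37 B=34 C=40] open={R8}
Final available[B] = 34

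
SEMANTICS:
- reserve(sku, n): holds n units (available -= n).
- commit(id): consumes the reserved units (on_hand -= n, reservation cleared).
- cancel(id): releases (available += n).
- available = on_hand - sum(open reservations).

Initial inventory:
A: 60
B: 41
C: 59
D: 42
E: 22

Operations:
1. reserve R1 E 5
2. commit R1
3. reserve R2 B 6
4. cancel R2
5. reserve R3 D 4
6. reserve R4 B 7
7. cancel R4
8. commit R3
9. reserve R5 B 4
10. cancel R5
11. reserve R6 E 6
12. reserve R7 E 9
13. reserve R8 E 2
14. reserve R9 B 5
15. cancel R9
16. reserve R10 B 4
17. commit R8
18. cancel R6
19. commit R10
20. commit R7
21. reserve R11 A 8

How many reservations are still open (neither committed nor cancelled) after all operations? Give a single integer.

Answer: 1

Derivation:
Step 1: reserve R1 E 5 -> on_hand[A=60 B=41 C=59 D=42 E=22] avail[A=60 B=41 C=59 D=42 E=17] open={R1}
Step 2: commit R1 -> on_hand[A=60 B=41 C=59 D=42 E=17] avail[A=60 B=41 C=59 D=42 E=17] open={}
Step 3: reserve R2 B 6 -> on_hand[A=60 B=41 C=59 D=42 E=17] avail[A=60 B=35 C=59 D=42 E=17] open={R2}
Step 4: cancel R2 -> on_hand[A=60 B=41 C=59 D=42 E=17] avail[A=60 B=41 C=59 D=42 E=17] open={}
Step 5: reserve R3 D 4 -> on_hand[A=60 B=41 C=59 D=42 E=17] avail[A=60 B=41 C=59 D=38 E=17] open={R3}
Step 6: reserve R4 B 7 -> on_hand[A=60 B=41 C=59 D=42 E=17] avail[A=60 B=34 C=59 D=38 E=17] open={R3,R4}
Step 7: cancel R4 -> on_hand[A=60 B=41 C=59 D=42 E=17] avail[A=60 B=41 C=59 D=38 E=17] open={R3}
Step 8: commit R3 -> on_hand[A=60 B=41 C=59 D=38 E=17] avail[A=60 B=41 C=59 D=38 E=17] open={}
Step 9: reserve R5 B 4 -> on_hand[A=60 B=41 C=59 D=38 E=17] avail[A=60 B=37 C=59 D=38 E=17] open={R5}
Step 10: cancel R5 -> on_hand[A=60 B=41 C=59 D=38 E=17] avail[A=60 B=41 C=59 D=38 E=17] open={}
Step 11: reserve R6 E 6 -> on_hand[A=60 B=41 C=59 D=38 E=17] avail[A=60 B=41 C=59 D=38 E=11] open={R6}
Step 12: reserve R7 E 9 -> on_hand[A=60 B=41 C=59 D=38 E=17] avail[A=60 B=41 C=59 D=38 E=2] open={R6,R7}
Step 13: reserve R8 E 2 -> on_hand[A=60 B=41 C=59 D=38 E=17] avail[A=60 B=41 C=59 D=38 E=0] open={R6,R7,R8}
Step 14: reserve R9 B 5 -> on_hand[A=60 B=41 C=59 D=38 E=17] avail[A=60 B=36 C=59 D=38 E=0] open={R6,R7,R8,R9}
Step 15: cancel R9 -> on_hand[A=60 B=41 C=59 D=38 E=17] avail[A=60 B=41 C=59 D=38 E=0] open={R6,R7,R8}
Step 16: reserve R10 B 4 -> on_hand[A=60 B=41 C=59 D=38 E=17] avail[A=60 B=37 C=59 D=38 E=0] open={R10,R6,R7,R8}
Step 17: commit R8 -> on_hand[A=60 B=41 C=59 D=38 E=15] avail[A=60 B=37 C=59 D=38 E=0] open={R10,R6,R7}
Step 18: cancel R6 -> on_hand[A=60 B=41 C=59 D=38 E=15] avail[A=60 B=37 C=59 D=38 E=6] open={R10,R7}
Step 19: commit R10 -> on_hand[A=60 B=37 C=59 D=38 E=15] avail[A=60 B=37 C=59 D=38 E=6] open={R7}
Step 20: commit R7 -> on_hand[A=60 B=37 C=59 D=38 E=6] avail[A=60 B=37 C=59 D=38 E=6] open={}
Step 21: reserve R11 A 8 -> on_hand[A=60 B=37 C=59 D=38 E=6] avail[A=52 B=37 C=59 D=38 E=6] open={R11}
Open reservations: ['R11'] -> 1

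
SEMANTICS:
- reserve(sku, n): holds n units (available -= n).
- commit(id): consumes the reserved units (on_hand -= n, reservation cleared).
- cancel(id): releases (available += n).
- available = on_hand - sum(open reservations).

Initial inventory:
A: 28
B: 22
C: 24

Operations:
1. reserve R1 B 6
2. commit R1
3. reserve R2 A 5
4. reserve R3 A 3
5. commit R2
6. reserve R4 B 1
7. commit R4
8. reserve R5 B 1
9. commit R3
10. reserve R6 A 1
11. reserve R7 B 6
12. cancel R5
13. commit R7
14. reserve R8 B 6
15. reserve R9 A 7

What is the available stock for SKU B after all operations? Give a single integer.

Step 1: reserve R1 B 6 -> on_hand[A=28 B=22 C=24] avail[A=28 B=16 C=24] open={R1}
Step 2: commit R1 -> on_hand[A=28 B=16 C=24] avail[A=28 B=16 C=24] open={}
Step 3: reserve R2 A 5 -> on_hand[A=28 B=16 C=24] avail[A=23 B=16 C=24] open={R2}
Step 4: reserve R3 A 3 -> on_hand[A=28 B=16 C=24] avail[A=20 B=16 C=24] open={R2,R3}
Step 5: commit R2 -> on_hand[A=23 B=16 C=24] avail[A=20 B=16 C=24] open={R3}
Step 6: reserve R4 B 1 -> on_hand[A=23 B=16 C=24] avail[A=20 B=15 C=24] open={R3,R4}
Step 7: commit R4 -> on_hand[A=23 B=15 C=24] avail[A=20 B=15 C=24] open={R3}
Step 8: reserve R5 B 1 -> on_hand[A=23 B=15 C=24] avail[A=20 B=14 C=24] open={R3,R5}
Step 9: commit R3 -> on_hand[A=20 B=15 C=24] avail[A=20 B=14 C=24] open={R5}
Step 10: reserve R6 A 1 -> on_hand[A=20 B=15 C=24] avail[A=19 B=14 C=24] open={R5,R6}
Step 11: reserve R7 B 6 -> on_hand[A=20 B=15 C=24] avail[A=19 B=8 C=24] open={R5,R6,R7}
Step 12: cancel R5 -> on_hand[A=20 B=15 C=24] avail[A=19 B=9 C=24] open={R6,R7}
Step 13: commit R7 -> on_hand[A=20 B=9 C=24] avail[A=19 B=9 C=24] open={R6}
Step 14: reserve R8 B 6 -> on_hand[A=20 B=9 C=24] avail[A=19 B=3 C=24] open={R6,R8}
Step 15: reserve R9 A 7 -> on_hand[A=20 B=9 C=24] avail[A=12 B=3 C=24] open={R6,R8,R9}
Final available[B] = 3

Answer: 3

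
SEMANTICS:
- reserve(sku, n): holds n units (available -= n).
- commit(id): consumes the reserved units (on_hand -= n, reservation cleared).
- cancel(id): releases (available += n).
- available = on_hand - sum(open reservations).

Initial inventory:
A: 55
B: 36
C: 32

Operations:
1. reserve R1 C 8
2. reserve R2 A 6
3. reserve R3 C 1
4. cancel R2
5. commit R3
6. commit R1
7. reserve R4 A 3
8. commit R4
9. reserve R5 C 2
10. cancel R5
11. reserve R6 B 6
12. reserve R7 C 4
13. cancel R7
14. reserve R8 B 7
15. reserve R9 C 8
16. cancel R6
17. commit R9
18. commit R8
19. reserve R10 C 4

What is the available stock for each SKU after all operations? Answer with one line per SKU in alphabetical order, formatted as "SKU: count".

Step 1: reserve R1 C 8 -> on_hand[A=55 B=36 C=32] avail[A=55 B=36 C=24] open={R1}
Step 2: reserve R2 A 6 -> on_hand[A=55 B=36 C=32] avail[A=49 B=36 C=24] open={R1,R2}
Step 3: reserve R3 C 1 -> on_hand[A=55 B=36 C=32] avail[A=49 B=36 C=23] open={R1,R2,R3}
Step 4: cancel R2 -> on_hand[A=55 B=36 C=32] avail[A=55 B=36 C=23] open={R1,R3}
Step 5: commit R3 -> on_hand[A=55 B=36 C=31] avail[A=55 B=36 C=23] open={R1}
Step 6: commit R1 -> on_hand[A=55 B=36 C=23] avail[A=55 B=36 C=23] open={}
Step 7: reserve R4 A 3 -> on_hand[A=55 B=36 C=23] avail[A=52 B=36 C=23] open={R4}
Step 8: commit R4 -> on_hand[A=52 B=36 C=23] avail[A=52 B=36 C=23] open={}
Step 9: reserve R5 C 2 -> on_hand[A=52 B=36 C=23] avail[A=52 B=36 C=21] open={R5}
Step 10: cancel R5 -> on_hand[A=52 B=36 C=23] avail[A=52 B=36 C=23] open={}
Step 11: reserve R6 B 6 -> on_hand[A=52 B=36 C=23] avail[A=52 B=30 C=23] open={R6}
Step 12: reserve R7 C 4 -> on_hand[A=52 B=36 C=23] avail[A=52 B=30 C=19] open={R6,R7}
Step 13: cancel R7 -> on_hand[A=52 B=36 C=23] avail[A=52 B=30 C=23] open={R6}
Step 14: reserve R8 B 7 -> on_hand[A=52 B=36 C=23] avail[A=52 B=23 C=23] open={R6,R8}
Step 15: reserve R9 C 8 -> on_hand[A=52 B=36 C=23] avail[A=52 B=23 C=15] open={R6,R8,R9}
Step 16: cancel R6 -> on_hand[A=52 B=36 C=23] avail[A=52 B=29 C=15] open={R8,R9}
Step 17: commit R9 -> on_hand[A=52 B=36 C=15] avail[A=52 B=29 C=15] open={R8}
Step 18: commit R8 -> on_hand[A=52 B=29 C=15] avail[A=52 B=29 C=15] open={}
Step 19: reserve R10 C 4 -> on_hand[A=52 B=29 C=15] avail[A=52 B=29 C=11] open={R10}

Answer: A: 52
B: 29
C: 11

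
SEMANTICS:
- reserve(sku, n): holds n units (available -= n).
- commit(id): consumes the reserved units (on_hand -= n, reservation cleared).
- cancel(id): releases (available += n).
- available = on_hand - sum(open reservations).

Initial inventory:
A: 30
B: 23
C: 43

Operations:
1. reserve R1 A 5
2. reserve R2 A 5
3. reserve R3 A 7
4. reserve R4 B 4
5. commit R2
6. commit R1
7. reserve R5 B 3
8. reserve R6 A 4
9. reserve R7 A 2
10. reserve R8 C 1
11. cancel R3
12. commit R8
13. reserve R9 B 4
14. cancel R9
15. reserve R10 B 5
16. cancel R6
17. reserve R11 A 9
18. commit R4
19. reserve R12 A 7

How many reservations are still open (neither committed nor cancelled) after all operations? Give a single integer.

Step 1: reserve R1 A 5 -> on_hand[A=30 B=23 C=43] avail[A=25 B=23 C=43] open={R1}
Step 2: reserve R2 A 5 -> on_hand[A=30 B=23 C=43] avail[A=20 B=23 C=43] open={R1,R2}
Step 3: reserve R3 A 7 -> on_hand[A=30 B=23 C=43] avail[A=13 B=23 C=43] open={R1,R2,R3}
Step 4: reserve R4 B 4 -> on_hand[A=30 B=23 C=43] avail[A=13 B=19 C=43] open={R1,R2,R3,R4}
Step 5: commit R2 -> on_hand[A=25 B=23 C=43] avail[A=13 B=19 C=43] open={R1,R3,R4}
Step 6: commit R1 -> on_hand[A=20 B=23 C=43] avail[A=13 B=19 C=43] open={R3,R4}
Step 7: reserve R5 B 3 -> on_hand[A=20 B=23 C=43] avail[A=13 B=16 C=43] open={R3,R4,R5}
Step 8: reserve R6 A 4 -> on_hand[A=20 B=23 C=43] avail[A=9 B=16 C=43] open={R3,R4,R5,R6}
Step 9: reserve R7 A 2 -> on_hand[A=20 B=23 C=43] avail[A=7 B=16 C=43] open={R3,R4,R5,R6,R7}
Step 10: reserve R8 C 1 -> on_hand[A=20 B=23 C=43] avail[A=7 B=16 C=42] open={R3,R4,R5,R6,R7,R8}
Step 11: cancel R3 -> on_hand[A=20 B=23 C=43] avail[A=14 B=16 C=42] open={R4,R5,R6,R7,R8}
Step 12: commit R8 -> on_hand[A=20 B=23 C=42] avail[A=14 B=16 C=42] open={R4,R5,R6,R7}
Step 13: reserve R9 B 4 -> on_hand[A=20 B=23 C=42] avail[A=14 B=12 C=42] open={R4,R5,R6,R7,R9}
Step 14: cancel R9 -> on_hand[A=20 B=23 C=42] avail[A=14 B=16 C=42] open={R4,R5,R6,R7}
Step 15: reserve R10 B 5 -> on_hand[A=20 B=23 C=42] avail[A=14 B=11 C=42] open={R10,R4,R5,R6,R7}
Step 16: cancel R6 -> on_hand[A=20 B=23 C=42] avail[A=18 B=11 C=42] open={R10,R4,R5,R7}
Step 17: reserve R11 A 9 -> on_hand[A=20 B=23 C=42] avail[A=9 B=11 C=42] open={R10,R11,R4,R5,R7}
Step 18: commit R4 -> on_hand[A=20 B=19 C=42] avail[A=9 B=11 C=42] open={R10,R11,R5,R7}
Step 19: reserve R12 A 7 -> on_hand[A=20 B=19 C=42] avail[A=2 B=11 C=42] open={R10,R11,R12,R5,R7}
Open reservations: ['R10', 'R11', 'R12', 'R5', 'R7'] -> 5

Answer: 5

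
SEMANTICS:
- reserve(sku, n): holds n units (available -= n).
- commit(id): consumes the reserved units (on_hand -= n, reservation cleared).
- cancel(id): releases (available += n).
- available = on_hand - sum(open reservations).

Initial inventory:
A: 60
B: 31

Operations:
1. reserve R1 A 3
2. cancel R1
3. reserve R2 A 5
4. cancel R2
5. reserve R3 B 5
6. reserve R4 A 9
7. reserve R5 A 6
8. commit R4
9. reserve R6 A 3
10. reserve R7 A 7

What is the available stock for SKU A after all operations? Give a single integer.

Step 1: reserve R1 A 3 -> on_hand[A=60 B=31] avail[A=57 B=31] open={R1}
Step 2: cancel R1 -> on_hand[A=60 B=31] avail[A=60 B=31] open={}
Step 3: reserve R2 A 5 -> on_hand[A=60 B=31] avail[A=55 B=31] open={R2}
Step 4: cancel R2 -> on_hand[A=60 B=31] avail[A=60 B=31] open={}
Step 5: reserve R3 B 5 -> on_hand[A=60 B=31] avail[A=60 B=26] open={R3}
Step 6: reserve R4 A 9 -> on_hand[A=60 B=31] avail[A=51 B=26] open={R3,R4}
Step 7: reserve R5 A 6 -> on_hand[A=60 B=31] avail[A=45 B=26] open={R3,R4,R5}
Step 8: commit R4 -> on_hand[A=51 B=31] avail[A=45 B=26] open={R3,R5}
Step 9: reserve R6 A 3 -> on_hand[A=51 B=31] avail[A=42 B=26] open={R3,R5,R6}
Step 10: reserve R7 A 7 -> on_hand[A=51 B=31] avail[A=35 B=26] open={R3,R5,R6,R7}
Final available[A] = 35

Answer: 35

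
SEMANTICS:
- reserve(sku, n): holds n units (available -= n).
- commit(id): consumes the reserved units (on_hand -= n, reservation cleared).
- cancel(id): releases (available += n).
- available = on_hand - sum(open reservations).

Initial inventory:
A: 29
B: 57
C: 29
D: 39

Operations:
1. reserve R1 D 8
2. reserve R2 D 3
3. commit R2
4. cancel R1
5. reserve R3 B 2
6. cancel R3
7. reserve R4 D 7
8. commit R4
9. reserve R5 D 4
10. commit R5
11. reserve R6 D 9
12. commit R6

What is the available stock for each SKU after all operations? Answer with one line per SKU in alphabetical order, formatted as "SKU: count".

Step 1: reserve R1 D 8 -> on_hand[A=29 B=57 C=29 D=39] avail[A=29 B=57 C=29 D=31] open={R1}
Step 2: reserve R2 D 3 -> on_hand[A=29 B=57 C=29 D=39] avail[A=29 B=57 C=29 D=28] open={R1,R2}
Step 3: commit R2 -> on_hand[A=29 B=57 C=29 D=36] avail[A=29 B=57 C=29 D=28] open={R1}
Step 4: cancel R1 -> on_hand[A=29 B=57 C=29 D=36] avail[A=29 B=57 C=29 D=36] open={}
Step 5: reserve R3 B 2 -> on_hand[A=29 B=57 C=29 D=36] avail[A=29 B=55 C=29 D=36] open={R3}
Step 6: cancel R3 -> on_hand[A=29 B=57 C=29 D=36] avail[A=29 B=57 C=29 D=36] open={}
Step 7: reserve R4 D 7 -> on_hand[A=29 B=57 C=29 D=36] avail[A=29 B=57 C=29 D=29] open={R4}
Step 8: commit R4 -> on_hand[A=29 B=57 C=29 D=29] avail[A=29 B=57 C=29 D=29] open={}
Step 9: reserve R5 D 4 -> on_hand[A=29 B=57 C=29 D=29] avail[A=29 B=57 C=29 D=25] open={R5}
Step 10: commit R5 -> on_hand[A=29 B=57 C=29 D=25] avail[A=29 B=57 C=29 D=25] open={}
Step 11: reserve R6 D 9 -> on_hand[A=29 B=57 C=29 D=25] avail[A=29 B=57 C=29 D=16] open={R6}
Step 12: commit R6 -> on_hand[A=29 B=57 C=29 D=16] avail[A=29 B=57 C=29 D=16] open={}

Answer: A: 29
B: 57
C: 29
D: 16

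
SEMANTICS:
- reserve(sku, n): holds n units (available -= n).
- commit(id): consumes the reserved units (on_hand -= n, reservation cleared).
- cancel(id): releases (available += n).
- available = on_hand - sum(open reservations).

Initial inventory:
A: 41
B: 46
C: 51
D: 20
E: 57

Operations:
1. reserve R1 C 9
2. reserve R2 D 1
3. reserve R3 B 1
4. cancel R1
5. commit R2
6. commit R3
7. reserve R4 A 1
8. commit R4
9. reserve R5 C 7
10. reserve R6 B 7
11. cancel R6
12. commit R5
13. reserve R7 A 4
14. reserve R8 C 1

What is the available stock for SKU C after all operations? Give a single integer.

Answer: 43

Derivation:
Step 1: reserve R1 C 9 -> on_hand[A=41 B=46 C=51 D=20 E=57] avail[A=41 B=46 C=42 D=20 E=57] open={R1}
Step 2: reserve R2 D 1 -> on_hand[A=41 B=46 C=51 D=20 E=57] avail[A=41 B=46 C=42 D=19 E=57] open={R1,R2}
Step 3: reserve R3 B 1 -> on_hand[A=41 B=46 C=51 D=20 E=57] avail[A=41 B=45 C=42 D=19 E=57] open={R1,R2,R3}
Step 4: cancel R1 -> on_hand[A=41 B=46 C=51 D=20 E=57] avail[A=41 B=45 C=51 D=19 E=57] open={R2,R3}
Step 5: commit R2 -> on_hand[A=41 B=46 C=51 D=19 E=57] avail[A=41 B=45 C=51 D=19 E=57] open={R3}
Step 6: commit R3 -> on_hand[A=41 B=45 C=51 D=19 E=57] avail[A=41 B=45 C=51 D=19 E=57] open={}
Step 7: reserve R4 A 1 -> on_hand[A=41 B=45 C=51 D=19 E=57] avail[A=40 B=45 C=51 D=19 E=57] open={R4}
Step 8: commit R4 -> on_hand[A=40 B=45 C=51 D=19 E=57] avail[A=40 B=45 C=51 D=19 E=57] open={}
Step 9: reserve R5 C 7 -> on_hand[A=40 B=45 C=51 D=19 E=57] avail[A=40 B=45 C=44 D=19 E=57] open={R5}
Step 10: reserve R6 B 7 -> on_hand[A=40 B=45 C=51 D=19 E=57] avail[A=40 B=38 C=44 D=19 E=57] open={R5,R6}
Step 11: cancel R6 -> on_hand[A=40 B=45 C=51 D=19 E=57] avail[A=40 B=45 C=44 D=19 E=57] open={R5}
Step 12: commit R5 -> on_hand[A=40 B=45 C=44 D=19 E=57] avail[A=40 B=45 C=44 D=19 E=57] open={}
Step 13: reserve R7 A 4 -> on_hand[A=40 B=45 C=44 D=19 E=57] avail[A=36 B=45 C=44 D=19 E=57] open={R7}
Step 14: reserve R8 C 1 -> on_hand[A=40 B=45 C=44 D=19 E=57] avail[A=36 B=45 C=43 D=19 E=57] open={R7,R8}
Final available[C] = 43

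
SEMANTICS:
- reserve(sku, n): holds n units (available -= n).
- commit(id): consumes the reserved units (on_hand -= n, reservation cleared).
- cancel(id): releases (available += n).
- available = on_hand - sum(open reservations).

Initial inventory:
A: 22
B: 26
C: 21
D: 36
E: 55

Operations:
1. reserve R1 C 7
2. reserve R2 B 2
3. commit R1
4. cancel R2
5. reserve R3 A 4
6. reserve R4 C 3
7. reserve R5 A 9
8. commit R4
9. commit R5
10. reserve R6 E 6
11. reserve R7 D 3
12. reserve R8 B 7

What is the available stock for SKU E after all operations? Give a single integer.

Step 1: reserve R1 C 7 -> on_hand[A=22 B=26 C=21 D=36 E=55] avail[A=22 B=26 C=14 D=36 E=55] open={R1}
Step 2: reserve R2 B 2 -> on_hand[A=22 B=26 C=21 D=36 E=55] avail[A=22 B=24 C=14 D=36 E=55] open={R1,R2}
Step 3: commit R1 -> on_hand[A=22 B=26 C=14 D=36 E=55] avail[A=22 B=24 C=14 D=36 E=55] open={R2}
Step 4: cancel R2 -> on_hand[A=22 B=26 C=14 D=36 E=55] avail[A=22 B=26 C=14 D=36 E=55] open={}
Step 5: reserve R3 A 4 -> on_hand[A=22 B=26 C=14 D=36 E=55] avail[A=18 B=26 C=14 D=36 E=55] open={R3}
Step 6: reserve R4 C 3 -> on_hand[A=22 B=26 C=14 D=36 E=55] avail[A=18 B=26 C=11 D=36 E=55] open={R3,R4}
Step 7: reserve R5 A 9 -> on_hand[A=22 B=26 C=14 D=36 E=55] avail[A=9 B=26 C=11 D=36 E=55] open={R3,R4,R5}
Step 8: commit R4 -> on_hand[A=22 B=26 C=11 D=36 E=55] avail[A=9 B=26 C=11 D=36 E=55] open={R3,R5}
Step 9: commit R5 -> on_hand[A=13 B=26 C=11 D=36 E=55] avail[A=9 B=26 C=11 D=36 E=55] open={R3}
Step 10: reserve R6 E 6 -> on_hand[A=13 B=26 C=11 D=36 E=55] avail[A=9 B=26 C=11 D=36 E=49] open={R3,R6}
Step 11: reserve R7 D 3 -> on_hand[A=13 B=26 C=11 D=36 E=55] avail[A=9 B=26 C=11 D=33 E=49] open={R3,R6,R7}
Step 12: reserve R8 B 7 -> on_hand[A=13 B=26 C=11 D=36 E=55] avail[A=9 B=19 C=11 D=33 E=49] open={R3,R6,R7,R8}
Final available[E] = 49

Answer: 49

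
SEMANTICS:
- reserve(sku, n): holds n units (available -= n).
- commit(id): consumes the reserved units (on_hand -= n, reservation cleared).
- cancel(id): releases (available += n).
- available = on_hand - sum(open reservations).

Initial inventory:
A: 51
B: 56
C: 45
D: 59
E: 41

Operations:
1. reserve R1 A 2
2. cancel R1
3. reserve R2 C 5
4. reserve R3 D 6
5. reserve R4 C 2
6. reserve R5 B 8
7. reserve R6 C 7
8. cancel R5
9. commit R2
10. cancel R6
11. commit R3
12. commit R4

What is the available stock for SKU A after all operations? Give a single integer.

Answer: 51

Derivation:
Step 1: reserve R1 A 2 -> on_hand[A=51 B=56 C=45 D=59 E=41] avail[A=49 B=56 C=45 D=59 E=41] open={R1}
Step 2: cancel R1 -> on_hand[A=51 B=56 C=45 D=59 E=41] avail[A=51 B=56 C=45 D=59 E=41] open={}
Step 3: reserve R2 C 5 -> on_hand[A=51 B=56 C=45 D=59 E=41] avail[A=51 B=56 C=40 D=59 E=41] open={R2}
Step 4: reserve R3 D 6 -> on_hand[A=51 B=56 C=45 D=59 E=41] avail[A=51 B=56 C=40 D=53 E=41] open={R2,R3}
Step 5: reserve R4 C 2 -> on_hand[A=51 B=56 C=45 D=59 E=41] avail[A=51 B=56 C=38 D=53 E=41] open={R2,R3,R4}
Step 6: reserve R5 B 8 -> on_hand[A=51 B=56 C=45 D=59 E=41] avail[A=51 B=48 C=38 D=53 E=41] open={R2,R3,R4,R5}
Step 7: reserve R6 C 7 -> on_hand[A=51 B=56 C=45 D=59 E=41] avail[A=51 B=48 C=31 D=53 E=41] open={R2,R3,R4,R5,R6}
Step 8: cancel R5 -> on_hand[A=51 B=56 C=45 D=59 E=41] avail[A=51 B=56 C=31 D=53 E=41] open={R2,R3,R4,R6}
Step 9: commit R2 -> on_hand[A=51 B=56 C=40 D=59 E=41] avail[A=51 B=56 C=31 D=53 E=41] open={R3,R4,R6}
Step 10: cancel R6 -> on_hand[A=51 B=56 C=40 D=59 E=41] avail[A=51 B=56 C=38 D=53 E=41] open={R3,R4}
Step 11: commit R3 -> on_hand[A=51 B=56 C=40 D=53 E=41] avail[A=51 B=56 C=38 D=53 E=41] open={R4}
Step 12: commit R4 -> on_hand[A=51 B=56 C=38 D=53 E=41] avail[A=51 B=56 C=38 D=53 E=41] open={}
Final available[A] = 51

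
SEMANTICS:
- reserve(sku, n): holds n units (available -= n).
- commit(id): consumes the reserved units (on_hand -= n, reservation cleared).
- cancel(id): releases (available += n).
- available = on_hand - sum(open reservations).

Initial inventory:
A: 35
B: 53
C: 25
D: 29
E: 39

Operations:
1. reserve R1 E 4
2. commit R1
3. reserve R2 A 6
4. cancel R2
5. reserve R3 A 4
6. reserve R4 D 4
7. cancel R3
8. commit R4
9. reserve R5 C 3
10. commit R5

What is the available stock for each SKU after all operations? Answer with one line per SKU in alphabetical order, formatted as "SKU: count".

Answer: A: 35
B: 53
C: 22
D: 25
E: 35

Derivation:
Step 1: reserve R1 E 4 -> on_hand[A=35 B=53 C=25 D=29 E=39] avail[A=35 B=53 C=25 D=29 E=35] open={R1}
Step 2: commit R1 -> on_hand[A=35 B=53 C=25 D=29 E=35] avail[A=35 B=53 C=25 D=29 E=35] open={}
Step 3: reserve R2 A 6 -> on_hand[A=35 B=53 C=25 D=29 E=35] avail[A=29 B=53 C=25 D=29 E=35] open={R2}
Step 4: cancel R2 -> on_hand[A=35 B=53 C=25 D=29 E=35] avail[A=35 B=53 C=25 D=29 E=35] open={}
Step 5: reserve R3 A 4 -> on_hand[A=35 B=53 C=25 D=29 E=35] avail[A=31 B=53 C=25 D=29 E=35] open={R3}
Step 6: reserve R4 D 4 -> on_hand[A=35 B=53 C=25 D=29 E=35] avail[A=31 B=53 C=25 D=25 E=35] open={R3,R4}
Step 7: cancel R3 -> on_hand[A=35 B=53 C=25 D=29 E=35] avail[A=35 B=53 C=25 D=25 E=35] open={R4}
Step 8: commit R4 -> on_hand[A=35 B=53 C=25 D=25 E=35] avail[A=35 B=53 C=25 D=25 E=35] open={}
Step 9: reserve R5 C 3 -> on_hand[A=35 B=53 C=25 D=25 E=35] avail[A=35 B=53 C=22 D=25 E=35] open={R5}
Step 10: commit R5 -> on_hand[A=35 B=53 C=22 D=25 E=35] avail[A=35 B=53 C=22 D=25 E=35] open={}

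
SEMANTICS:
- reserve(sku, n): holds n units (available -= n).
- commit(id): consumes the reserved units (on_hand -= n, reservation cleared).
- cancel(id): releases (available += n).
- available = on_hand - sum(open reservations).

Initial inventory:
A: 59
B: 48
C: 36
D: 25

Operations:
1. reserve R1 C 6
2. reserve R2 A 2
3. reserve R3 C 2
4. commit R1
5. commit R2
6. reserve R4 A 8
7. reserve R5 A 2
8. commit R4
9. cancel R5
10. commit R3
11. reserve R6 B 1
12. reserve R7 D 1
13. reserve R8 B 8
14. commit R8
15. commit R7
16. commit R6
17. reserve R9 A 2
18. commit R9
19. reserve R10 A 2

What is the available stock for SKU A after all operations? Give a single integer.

Step 1: reserve R1 C 6 -> on_hand[A=59 B=48 C=36 D=25] avail[A=59 B=48 C=30 D=25] open={R1}
Step 2: reserve R2 A 2 -> on_hand[A=59 B=48 C=36 D=25] avail[A=57 B=48 C=30 D=25] open={R1,R2}
Step 3: reserve R3 C 2 -> on_hand[A=59 B=48 C=36 D=25] avail[A=57 B=48 C=28 D=25] open={R1,R2,R3}
Step 4: commit R1 -> on_hand[A=59 B=48 C=30 D=25] avail[A=57 B=48 C=28 D=25] open={R2,R3}
Step 5: commit R2 -> on_hand[A=57 B=48 C=30 D=25] avail[A=57 B=48 C=28 D=25] open={R3}
Step 6: reserve R4 A 8 -> on_hand[A=57 B=48 C=30 D=25] avail[A=49 B=48 C=28 D=25] open={R3,R4}
Step 7: reserve R5 A 2 -> on_hand[A=57 B=48 C=30 D=25] avail[A=47 B=48 C=28 D=25] open={R3,R4,R5}
Step 8: commit R4 -> on_hand[A=49 B=48 C=30 D=25] avail[A=47 B=48 C=28 D=25] open={R3,R5}
Step 9: cancel R5 -> on_hand[A=49 B=48 C=30 D=25] avail[A=49 B=48 C=28 D=25] open={R3}
Step 10: commit R3 -> on_hand[A=49 B=48 C=28 D=25] avail[A=49 B=48 C=28 D=25] open={}
Step 11: reserve R6 B 1 -> on_hand[A=49 B=48 C=28 D=25] avail[A=49 B=47 C=28 D=25] open={R6}
Step 12: reserve R7 D 1 -> on_hand[A=49 B=48 C=28 D=25] avail[A=49 B=47 C=28 D=24] open={R6,R7}
Step 13: reserve R8 B 8 -> on_hand[A=49 B=48 C=28 D=25] avail[A=49 B=39 C=28 D=24] open={R6,R7,R8}
Step 14: commit R8 -> on_hand[A=49 B=40 C=28 D=25] avail[A=49 B=39 C=28 D=24] open={R6,R7}
Step 15: commit R7 -> on_hand[A=49 B=40 C=28 D=24] avail[A=49 B=39 C=28 D=24] open={R6}
Step 16: commit R6 -> on_hand[A=49 B=39 C=28 D=24] avail[A=49 B=39 C=28 D=24] open={}
Step 17: reserve R9 A 2 -> on_hand[A=49 B=39 C=28 D=24] avail[A=47 B=39 C=28 D=24] open={R9}
Step 18: commit R9 -> on_hand[A=47 B=39 C=28 D=24] avail[A=47 B=39 C=28 D=24] open={}
Step 19: reserve R10 A 2 -> on_hand[A=47 B=39 C=28 D=24] avail[A=45 B=39 C=28 D=24] open={R10}
Final available[A] = 45

Answer: 45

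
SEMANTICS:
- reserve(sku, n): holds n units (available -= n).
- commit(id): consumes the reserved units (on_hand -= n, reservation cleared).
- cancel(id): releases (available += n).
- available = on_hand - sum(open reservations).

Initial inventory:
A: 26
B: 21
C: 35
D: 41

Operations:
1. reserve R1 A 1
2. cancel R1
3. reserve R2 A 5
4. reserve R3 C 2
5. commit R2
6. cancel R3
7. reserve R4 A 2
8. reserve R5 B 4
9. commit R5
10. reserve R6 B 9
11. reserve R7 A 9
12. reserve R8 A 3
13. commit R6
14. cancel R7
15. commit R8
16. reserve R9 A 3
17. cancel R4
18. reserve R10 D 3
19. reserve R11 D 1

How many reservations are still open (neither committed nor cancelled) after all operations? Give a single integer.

Answer: 3

Derivation:
Step 1: reserve R1 A 1 -> on_hand[A=26 B=21 C=35 D=41] avail[A=25 B=21 C=35 D=41] open={R1}
Step 2: cancel R1 -> on_hand[A=26 B=21 C=35 D=41] avail[A=26 B=21 C=35 D=41] open={}
Step 3: reserve R2 A 5 -> on_hand[A=26 B=21 C=35 D=41] avail[A=21 B=21 C=35 D=41] open={R2}
Step 4: reserve R3 C 2 -> on_hand[A=26 B=21 C=35 D=41] avail[A=21 B=21 C=33 D=41] open={R2,R3}
Step 5: commit R2 -> on_hand[A=21 B=21 C=35 D=41] avail[A=21 B=21 C=33 D=41] open={R3}
Step 6: cancel R3 -> on_hand[A=21 B=21 C=35 D=41] avail[A=21 B=21 C=35 D=41] open={}
Step 7: reserve R4 A 2 -> on_hand[A=21 B=21 C=35 D=41] avail[A=19 B=21 C=35 D=41] open={R4}
Step 8: reserve R5 B 4 -> on_hand[A=21 B=21 C=35 D=41] avail[A=19 B=17 C=35 D=41] open={R4,R5}
Step 9: commit R5 -> on_hand[A=21 B=17 C=35 D=41] avail[A=19 B=17 C=35 D=41] open={R4}
Step 10: reserve R6 B 9 -> on_hand[A=21 B=17 C=35 D=41] avail[A=19 B=8 C=35 D=41] open={R4,R6}
Step 11: reserve R7 A 9 -> on_hand[A=21 B=17 C=35 D=41] avail[A=10 B=8 C=35 D=41] open={R4,R6,R7}
Step 12: reserve R8 A 3 -> on_hand[A=21 B=17 C=35 D=41] avail[A=7 B=8 C=35 D=41] open={R4,R6,R7,R8}
Step 13: commit R6 -> on_hand[A=21 B=8 C=35 D=41] avail[A=7 B=8 C=35 D=41] open={R4,R7,R8}
Step 14: cancel R7 -> on_hand[A=21 B=8 C=35 D=41] avail[A=16 B=8 C=35 D=41] open={R4,R8}
Step 15: commit R8 -> on_hand[A=18 B=8 C=35 D=41] avail[A=16 B=8 C=35 D=41] open={R4}
Step 16: reserve R9 A 3 -> on_hand[A=18 B=8 C=35 D=41] avail[A=13 B=8 C=35 D=41] open={R4,R9}
Step 17: cancel R4 -> on_hand[A=18 B=8 C=35 D=41] avail[A=15 B=8 C=35 D=41] open={R9}
Step 18: reserve R10 D 3 -> on_hand[A=18 B=8 C=35 D=41] avail[A=15 B=8 C=35 D=38] open={R10,R9}
Step 19: reserve R11 D 1 -> on_hand[A=18 B=8 C=35 D=41] avail[A=15 B=8 C=35 D=37] open={R10,R11,R9}
Open reservations: ['R10', 'R11', 'R9'] -> 3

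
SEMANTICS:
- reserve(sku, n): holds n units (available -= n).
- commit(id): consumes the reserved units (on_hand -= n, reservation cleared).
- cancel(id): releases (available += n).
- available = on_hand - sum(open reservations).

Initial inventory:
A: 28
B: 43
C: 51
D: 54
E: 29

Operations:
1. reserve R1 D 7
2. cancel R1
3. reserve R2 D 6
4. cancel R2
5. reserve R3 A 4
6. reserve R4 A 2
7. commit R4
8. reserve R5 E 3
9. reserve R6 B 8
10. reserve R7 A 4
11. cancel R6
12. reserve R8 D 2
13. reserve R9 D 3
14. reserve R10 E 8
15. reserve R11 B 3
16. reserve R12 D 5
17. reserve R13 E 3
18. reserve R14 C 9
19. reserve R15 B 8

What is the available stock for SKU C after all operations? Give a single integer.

Answer: 42

Derivation:
Step 1: reserve R1 D 7 -> on_hand[A=28 B=43 C=51 D=54 E=29] avail[A=28 B=43 C=51 D=47 E=29] open={R1}
Step 2: cancel R1 -> on_hand[A=28 B=43 C=51 D=54 E=29] avail[A=28 B=43 C=51 D=54 E=29] open={}
Step 3: reserve R2 D 6 -> on_hand[A=28 B=43 C=51 D=54 E=29] avail[A=28 B=43 C=51 D=48 E=29] open={R2}
Step 4: cancel R2 -> on_hand[A=28 B=43 C=51 D=54 E=29] avail[A=28 B=43 C=51 D=54 E=29] open={}
Step 5: reserve R3 A 4 -> on_hand[A=28 B=43 C=51 D=54 E=29] avail[A=24 B=43 C=51 D=54 E=29] open={R3}
Step 6: reserve R4 A 2 -> on_hand[A=28 B=43 C=51 D=54 E=29] avail[A=22 B=43 C=51 D=54 E=29] open={R3,R4}
Step 7: commit R4 -> on_hand[A=26 B=43 C=51 D=54 E=29] avail[A=22 B=43 C=51 D=54 E=29] open={R3}
Step 8: reserve R5 E 3 -> on_hand[A=26 B=43 C=51 D=54 E=29] avail[A=22 B=43 C=51 D=54 E=26] open={R3,R5}
Step 9: reserve R6 B 8 -> on_hand[A=26 B=43 C=51 D=54 E=29] avail[A=22 B=35 C=51 D=54 E=26] open={R3,R5,R6}
Step 10: reserve R7 A 4 -> on_hand[A=26 B=43 C=51 D=54 E=29] avail[A=18 B=35 C=51 D=54 E=26] open={R3,R5,R6,R7}
Step 11: cancel R6 -> on_hand[A=26 B=43 C=51 D=54 E=29] avail[A=18 B=43 C=51 D=54 E=26] open={R3,R5,R7}
Step 12: reserve R8 D 2 -> on_hand[A=26 B=43 C=51 D=54 E=29] avail[A=18 B=43 C=51 D=52 E=26] open={R3,R5,R7,R8}
Step 13: reserve R9 D 3 -> on_hand[A=26 B=43 C=51 D=54 E=29] avail[A=18 B=43 C=51 D=49 E=26] open={R3,R5,R7,R8,R9}
Step 14: reserve R10 E 8 -> on_hand[A=26 B=43 C=51 D=54 E=29] avail[A=18 B=43 C=51 D=49 E=18] open={R10,R3,R5,R7,R8,R9}
Step 15: reserve R11 B 3 -> on_hand[A=26 B=43 C=51 D=54 E=29] avail[A=18 B=40 C=51 D=49 E=18] open={R10,R11,R3,R5,R7,R8,R9}
Step 16: reserve R12 D 5 -> on_hand[A=26 B=43 C=51 D=54 E=29] avail[A=18 B=40 C=51 D=44 E=18] open={R10,R11,R12,R3,R5,R7,R8,R9}
Step 17: reserve R13 E 3 -> on_hand[A=26 B=43 C=51 D=54 E=29] avail[A=18 B=40 C=51 D=44 E=15] open={R10,R11,R12,R13,R3,R5,R7,R8,R9}
Step 18: reserve R14 C 9 -> on_hand[A=26 B=43 C=51 D=54 E=29] avail[A=18 B=40 C=42 D=44 E=15] open={R10,R11,R12,R13,R14,R3,R5,R7,R8,R9}
Step 19: reserve R15 B 8 -> on_hand[A=26 B=43 C=51 D=54 E=29] avail[A=18 B=32 C=42 D=44 E=15] open={R10,R11,R12,R13,R14,R15,R3,R5,R7,R8,R9}
Final available[C] = 42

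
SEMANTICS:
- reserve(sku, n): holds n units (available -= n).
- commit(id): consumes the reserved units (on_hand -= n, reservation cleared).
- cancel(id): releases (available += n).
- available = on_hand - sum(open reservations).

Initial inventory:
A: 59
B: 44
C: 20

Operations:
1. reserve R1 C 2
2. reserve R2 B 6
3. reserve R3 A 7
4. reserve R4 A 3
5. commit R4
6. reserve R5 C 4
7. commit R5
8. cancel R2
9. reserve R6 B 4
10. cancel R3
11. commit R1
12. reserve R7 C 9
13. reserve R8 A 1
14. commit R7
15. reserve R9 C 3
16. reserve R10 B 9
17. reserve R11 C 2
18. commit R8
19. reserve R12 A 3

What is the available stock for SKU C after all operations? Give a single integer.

Answer: 0

Derivation:
Step 1: reserve R1 C 2 -> on_hand[A=59 B=44 C=20] avail[A=59 B=44 C=18] open={R1}
Step 2: reserve R2 B 6 -> on_hand[A=59 B=44 C=20] avail[A=59 B=38 C=18] open={R1,R2}
Step 3: reserve R3 A 7 -> on_hand[A=59 B=44 C=20] avail[A=52 B=38 C=18] open={R1,R2,R3}
Step 4: reserve R4 A 3 -> on_hand[A=59 B=44 C=20] avail[A=49 B=38 C=18] open={R1,R2,R3,R4}
Step 5: commit R4 -> on_hand[A=56 B=44 C=20] avail[A=49 B=38 C=18] open={R1,R2,R3}
Step 6: reserve R5 C 4 -> on_hand[A=56 B=44 C=20] avail[A=49 B=38 C=14] open={R1,R2,R3,R5}
Step 7: commit R5 -> on_hand[A=56 B=44 C=16] avail[A=49 B=38 C=14] open={R1,R2,R3}
Step 8: cancel R2 -> on_hand[A=56 B=44 C=16] avail[A=49 B=44 C=14] open={R1,R3}
Step 9: reserve R6 B 4 -> on_hand[A=56 B=44 C=16] avail[A=49 B=40 C=14] open={R1,R3,R6}
Step 10: cancel R3 -> on_hand[A=56 B=44 C=16] avail[A=56 B=40 C=14] open={R1,R6}
Step 11: commit R1 -> on_hand[A=56 B=44 C=14] avail[A=56 B=40 C=14] open={R6}
Step 12: reserve R7 C 9 -> on_hand[A=56 B=44 C=14] avail[A=56 B=40 C=5] open={R6,R7}
Step 13: reserve R8 A 1 -> on_hand[A=56 B=44 C=14] avail[A=55 B=40 C=5] open={R6,R7,R8}
Step 14: commit R7 -> on_hand[A=56 B=44 C=5] avail[A=55 B=40 C=5] open={R6,R8}
Step 15: reserve R9 C 3 -> on_hand[A=56 B=44 C=5] avail[A=55 B=40 C=2] open={R6,R8,R9}
Step 16: reserve R10 B 9 -> on_hand[A=56 B=44 C=5] avail[A=55 B=31 C=2] open={R10,R6,R8,R9}
Step 17: reserve R11 C 2 -> on_hand[A=56 B=44 C=5] avail[A=55 B=31 C=0] open={R10,R11,R6,R8,R9}
Step 18: commit R8 -> on_hand[A=55 B=44 C=5] avail[A=55 B=31 C=0] open={R10,R11,R6,R9}
Step 19: reserve R12 A 3 -> on_hand[A=55 B=44 C=5] avail[A=52 B=31 C=0] open={R10,R11,R12,R6,R9}
Final available[C] = 0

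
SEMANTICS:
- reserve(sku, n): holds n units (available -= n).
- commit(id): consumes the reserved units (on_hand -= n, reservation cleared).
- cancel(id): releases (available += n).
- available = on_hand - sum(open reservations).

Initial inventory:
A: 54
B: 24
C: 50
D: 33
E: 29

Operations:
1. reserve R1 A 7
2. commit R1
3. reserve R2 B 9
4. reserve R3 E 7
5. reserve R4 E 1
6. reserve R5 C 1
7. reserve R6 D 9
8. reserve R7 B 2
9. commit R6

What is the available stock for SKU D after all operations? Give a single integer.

Answer: 24

Derivation:
Step 1: reserve R1 A 7 -> on_hand[A=54 B=24 C=50 D=33 E=29] avail[A=47 B=24 C=50 D=33 E=29] open={R1}
Step 2: commit R1 -> on_hand[A=47 B=24 C=50 D=33 E=29] avail[A=47 B=24 C=50 D=33 E=29] open={}
Step 3: reserve R2 B 9 -> on_hand[A=47 B=24 C=50 D=33 E=29] avail[A=47 B=15 C=50 D=33 E=29] open={R2}
Step 4: reserve R3 E 7 -> on_hand[A=47 B=24 C=50 D=33 E=29] avail[A=47 B=15 C=50 D=33 E=22] open={R2,R3}
Step 5: reserve R4 E 1 -> on_hand[A=47 B=24 C=50 D=33 E=29] avail[A=47 B=15 C=50 D=33 E=21] open={R2,R3,R4}
Step 6: reserve R5 C 1 -> on_hand[A=47 B=24 C=50 D=33 E=29] avail[A=47 B=15 C=49 D=33 E=21] open={R2,R3,R4,R5}
Step 7: reserve R6 D 9 -> on_hand[A=47 B=24 C=50 D=33 E=29] avail[A=47 B=15 C=49 D=24 E=21] open={R2,R3,R4,R5,R6}
Step 8: reserve R7 B 2 -> on_hand[A=47 B=24 C=50 D=33 E=29] avail[A=47 B=13 C=49 D=24 E=21] open={R2,R3,R4,R5,R6,R7}
Step 9: commit R6 -> on_hand[A=47 B=24 C=50 D=24 E=29] avail[A=47 B=13 C=49 D=24 E=21] open={R2,R3,R4,R5,R7}
Final available[D] = 24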